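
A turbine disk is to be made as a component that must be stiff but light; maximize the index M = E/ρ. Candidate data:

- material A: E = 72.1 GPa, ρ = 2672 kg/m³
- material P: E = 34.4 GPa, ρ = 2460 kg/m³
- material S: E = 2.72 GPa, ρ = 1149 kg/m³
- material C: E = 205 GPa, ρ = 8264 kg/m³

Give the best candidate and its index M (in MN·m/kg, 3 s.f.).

material A, M = 27.0 MN·m/kg

Per-candidate index values:
  material A: M = 27.0 MN·m/kg
  material C: M = 24.8 MN·m/kg
  material P: M = 14.0 MN·m/kg
  material S: M = 2.37 MN·m/kg
Material A has the largest M.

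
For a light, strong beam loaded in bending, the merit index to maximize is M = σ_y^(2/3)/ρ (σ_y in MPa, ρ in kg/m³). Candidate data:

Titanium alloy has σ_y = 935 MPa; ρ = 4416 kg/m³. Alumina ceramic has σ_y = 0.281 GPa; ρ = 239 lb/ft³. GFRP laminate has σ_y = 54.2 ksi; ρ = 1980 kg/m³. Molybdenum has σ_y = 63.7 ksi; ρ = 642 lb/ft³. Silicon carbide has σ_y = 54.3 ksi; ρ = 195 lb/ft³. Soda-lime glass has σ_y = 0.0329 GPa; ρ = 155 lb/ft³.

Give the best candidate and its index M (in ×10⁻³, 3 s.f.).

GFRP laminate, M = 26.2×10⁻³

Putting every candidate on a common basis:
  titanium alloy: σ_y = 935.0 MPa, ρ = 4416 kg/m³
  alumina ceramic: σ_y = 281.0 MPa, ρ = 3828 kg/m³
  GFRP laminate: σ_y = 373.7 MPa, ρ = 1980 kg/m³
  molybdenum: σ_y = 439.2 MPa, ρ = 10280 kg/m³
  silicon carbide: σ_y = 374.4 MPa, ρ = 3124 kg/m³
  soda-lime glass: σ_y = 32.90 MPa, ρ = 2483 kg/m³
  GFRP laminate: M = 26.2×10⁻³
  titanium alloy: M = 21.7×10⁻³
  silicon carbide: M = 16.6×10⁻³
  alumina ceramic: M = 11.2×10⁻³
  molybdenum: M = 5.62×10⁻³
  soda-lime glass: M = 4.14×10⁻³
The maximum is for GFRP laminate.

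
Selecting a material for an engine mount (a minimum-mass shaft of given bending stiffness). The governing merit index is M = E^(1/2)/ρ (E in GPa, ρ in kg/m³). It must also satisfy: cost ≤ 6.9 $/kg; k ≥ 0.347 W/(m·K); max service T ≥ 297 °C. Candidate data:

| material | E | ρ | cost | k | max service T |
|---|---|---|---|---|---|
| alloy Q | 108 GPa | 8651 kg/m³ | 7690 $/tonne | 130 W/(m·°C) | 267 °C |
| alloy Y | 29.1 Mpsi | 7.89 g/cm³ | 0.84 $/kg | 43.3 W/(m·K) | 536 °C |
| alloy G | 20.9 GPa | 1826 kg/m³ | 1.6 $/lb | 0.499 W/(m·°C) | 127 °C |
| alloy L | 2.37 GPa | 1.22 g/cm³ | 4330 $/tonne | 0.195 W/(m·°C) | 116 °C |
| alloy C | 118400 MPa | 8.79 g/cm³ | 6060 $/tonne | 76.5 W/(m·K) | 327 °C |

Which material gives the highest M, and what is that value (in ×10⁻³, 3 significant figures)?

Screen on constraints: cost ≤ 6.9 $/kg; k ≥ 0.347 W/(m·K); max service T ≥ 297 °C. Survivors: alloy Y, alloy C.
In SI units:
  alloy Y: E = 200.6 GPa, ρ = 7890 kg/m³
  alloy C: E = 118.4 GPa, ρ = 8790 kg/m³
  alloy Y: M = 1.80×10⁻³
  alloy C: M = 1.24×10⁻³
Highest index: alloy Y.

alloy Y, M = 1.80×10⁻³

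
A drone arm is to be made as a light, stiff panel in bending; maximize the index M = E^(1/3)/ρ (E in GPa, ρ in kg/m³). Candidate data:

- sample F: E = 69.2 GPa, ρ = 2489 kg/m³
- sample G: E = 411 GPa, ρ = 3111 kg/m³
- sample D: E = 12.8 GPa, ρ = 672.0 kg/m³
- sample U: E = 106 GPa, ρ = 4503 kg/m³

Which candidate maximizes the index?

Evaluate M for each candidate:
  sample D: M = 3.48×10⁻³
  sample G: M = 2.39×10⁻³
  sample F: M = 1.65×10⁻³
  sample U: M = 1.05×10⁻³
Sample D has the largest M.

sample D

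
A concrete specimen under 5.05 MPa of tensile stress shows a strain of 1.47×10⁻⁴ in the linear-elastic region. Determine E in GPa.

E = σ/ε = 5.05 MPa / 1.47×10⁻⁴ = 34350 MPa = 34.4 GPa.

34.4 GPa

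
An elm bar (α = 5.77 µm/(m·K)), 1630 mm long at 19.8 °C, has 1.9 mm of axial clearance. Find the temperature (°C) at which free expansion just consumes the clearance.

222 °C

α·L₀·ΔT = 1.9 mm ⇒ ΔT = 1.9 / (5.77×10⁻⁶ × 1630.0) = 202.0 K.
T = 19.8 + 202.0 = 221.8 °C.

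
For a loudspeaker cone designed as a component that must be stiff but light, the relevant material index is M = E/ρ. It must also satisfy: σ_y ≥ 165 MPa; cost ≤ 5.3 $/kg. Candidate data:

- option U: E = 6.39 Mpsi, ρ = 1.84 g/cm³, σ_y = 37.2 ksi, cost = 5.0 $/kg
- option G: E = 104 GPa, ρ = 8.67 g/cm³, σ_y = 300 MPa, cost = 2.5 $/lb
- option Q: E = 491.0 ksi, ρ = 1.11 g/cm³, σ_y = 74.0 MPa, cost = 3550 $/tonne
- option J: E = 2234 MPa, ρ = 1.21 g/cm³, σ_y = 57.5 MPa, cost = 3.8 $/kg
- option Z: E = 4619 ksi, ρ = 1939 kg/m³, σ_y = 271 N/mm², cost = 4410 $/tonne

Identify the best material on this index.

Screen on constraints: σ_y ≥ 165 MPa; cost ≤ 5.3 $/kg. Survivors: option U, option Z.
In SI units:
  option U: E = 44.06 GPa, ρ = 1840 kg/m³
  option Z: E = 31.85 GPa, ρ = 1939 kg/m³
  option U: M = 23.9 MN·m/kg
  option Z: M = 16.4 MN·m/kg
The maximum is for option U.

option U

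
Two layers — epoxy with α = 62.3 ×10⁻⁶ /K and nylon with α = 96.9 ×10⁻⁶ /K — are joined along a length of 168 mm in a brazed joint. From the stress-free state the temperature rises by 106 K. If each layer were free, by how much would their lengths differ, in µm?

616 µm

Δα = |62.3 − 96.9|×10⁻⁶/K = 34.6×10⁻⁶/K.
ΔL_mismatch = Δα·L·ΔT = 34.6×10⁻⁶ × 168.0 mm × 106.0 K = 616 µm.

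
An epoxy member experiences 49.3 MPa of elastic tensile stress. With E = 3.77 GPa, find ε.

0.0131

ε = σ/E = 49.3 / 3770 = 0.0131.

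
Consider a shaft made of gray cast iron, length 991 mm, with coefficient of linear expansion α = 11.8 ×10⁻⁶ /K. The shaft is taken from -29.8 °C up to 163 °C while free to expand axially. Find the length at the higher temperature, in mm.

993.25 mm

ΔT = 163 − (-29.8) = 192.8 K.
ΔL = α·L₀·ΔT = 11.8×10⁻⁶ × 991 mm × 192.8 K = 2.25 mm.
L = L₀ + ΔL = 991 + 2.25 = 993.25 mm.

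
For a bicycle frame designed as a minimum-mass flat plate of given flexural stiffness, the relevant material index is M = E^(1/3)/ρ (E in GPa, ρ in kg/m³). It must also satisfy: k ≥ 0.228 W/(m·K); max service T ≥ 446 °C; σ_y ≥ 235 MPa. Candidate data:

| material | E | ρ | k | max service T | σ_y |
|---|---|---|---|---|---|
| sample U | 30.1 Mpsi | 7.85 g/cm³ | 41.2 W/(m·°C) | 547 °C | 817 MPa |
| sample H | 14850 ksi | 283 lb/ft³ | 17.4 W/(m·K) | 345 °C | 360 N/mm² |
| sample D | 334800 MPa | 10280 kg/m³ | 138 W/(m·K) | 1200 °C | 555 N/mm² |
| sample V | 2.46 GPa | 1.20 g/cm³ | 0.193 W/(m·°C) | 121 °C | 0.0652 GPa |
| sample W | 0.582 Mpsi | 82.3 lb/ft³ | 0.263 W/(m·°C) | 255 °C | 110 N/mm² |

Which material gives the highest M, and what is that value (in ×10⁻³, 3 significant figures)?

sample U, M = 0.754×10⁻³

Screen on constraints: k ≥ 0.228 W/(m·K); max service T ≥ 446 °C; σ_y ≥ 235 MPa. Survivors: sample U, sample D.
After converting to SI:
  sample U: E = 207.5 GPa, ρ = 7850 kg/m³
  sample D: E = 334.8 GPa, ρ = 10280 kg/m³
  sample U: M = 0.754×10⁻³
  sample D: M = 0.675×10⁻³
Sample U has the largest M.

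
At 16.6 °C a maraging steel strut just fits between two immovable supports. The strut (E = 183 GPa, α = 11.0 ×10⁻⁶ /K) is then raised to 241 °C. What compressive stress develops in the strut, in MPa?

452 MPa

ΔT = 224.4 K. Constrained thermal stress σ = E·α·ΔT = 183.0×10³ MPa × 11.0×10⁻⁶ × 224.4 = 452 MPa (compressive).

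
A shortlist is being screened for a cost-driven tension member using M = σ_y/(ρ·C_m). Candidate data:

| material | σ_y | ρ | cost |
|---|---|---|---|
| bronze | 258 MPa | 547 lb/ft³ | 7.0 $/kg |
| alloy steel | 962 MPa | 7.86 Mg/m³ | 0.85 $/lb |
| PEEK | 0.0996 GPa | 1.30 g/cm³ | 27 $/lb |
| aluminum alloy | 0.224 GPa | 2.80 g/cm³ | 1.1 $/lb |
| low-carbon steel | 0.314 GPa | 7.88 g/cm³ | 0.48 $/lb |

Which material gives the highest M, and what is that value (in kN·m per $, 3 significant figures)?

Convert each candidate to consistent units, then evaluate M:
  bronze: σ_y = 258.0 MPa, ρ = 8762 kg/m³, cost = 7.000 $/kg
  alloy steel: σ_y = 962.0 MPa, ρ = 7860 kg/m³, cost = 1.874 $/kg
  PEEK: σ_y = 99.60 MPa, ρ = 1300 kg/m³, cost = 59.52 $/kg
  aluminum alloy: σ_y = 224.0 MPa, ρ = 2800 kg/m³, cost = 2.425 $/kg
  low-carbon steel: σ_y = 314.0 MPa, ρ = 7880 kg/m³, cost = 1.058 $/kg
  alloy steel: M = 65.3 kN·m per $
  low-carbon steel: M = 37.7 kN·m per $
  aluminum alloy: M = 33.0 kN·m per $
  bronze: M = 4.21 kN·m per $
  PEEK: M = 1.29 kN·m per $
Alloy steel has the largest M.

alloy steel, M = 65.3 kN·m per $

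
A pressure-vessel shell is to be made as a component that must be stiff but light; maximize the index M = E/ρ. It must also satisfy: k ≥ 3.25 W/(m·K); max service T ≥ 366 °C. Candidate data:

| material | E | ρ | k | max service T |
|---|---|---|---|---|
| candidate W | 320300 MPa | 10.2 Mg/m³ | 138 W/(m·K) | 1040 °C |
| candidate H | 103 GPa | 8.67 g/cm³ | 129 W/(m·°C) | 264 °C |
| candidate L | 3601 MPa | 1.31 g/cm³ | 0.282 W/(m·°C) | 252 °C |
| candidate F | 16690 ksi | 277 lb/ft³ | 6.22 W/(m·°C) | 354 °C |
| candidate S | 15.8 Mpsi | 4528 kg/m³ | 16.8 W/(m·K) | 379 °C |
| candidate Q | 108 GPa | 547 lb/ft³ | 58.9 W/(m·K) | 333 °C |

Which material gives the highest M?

candidate W

Screen on constraints: k ≥ 3.25 W/(m·K); max service T ≥ 366 °C. Survivors: candidate W, candidate S.
In SI units:
  candidate W: E = 320.3 GPa, ρ = 10200 kg/m³
  candidate S: E = 108.9 GPa, ρ = 4528 kg/m³
  candidate W: M = 31.4 MN·m/kg
  candidate S: M = 24.1 MN·m/kg
The maximum is for candidate W.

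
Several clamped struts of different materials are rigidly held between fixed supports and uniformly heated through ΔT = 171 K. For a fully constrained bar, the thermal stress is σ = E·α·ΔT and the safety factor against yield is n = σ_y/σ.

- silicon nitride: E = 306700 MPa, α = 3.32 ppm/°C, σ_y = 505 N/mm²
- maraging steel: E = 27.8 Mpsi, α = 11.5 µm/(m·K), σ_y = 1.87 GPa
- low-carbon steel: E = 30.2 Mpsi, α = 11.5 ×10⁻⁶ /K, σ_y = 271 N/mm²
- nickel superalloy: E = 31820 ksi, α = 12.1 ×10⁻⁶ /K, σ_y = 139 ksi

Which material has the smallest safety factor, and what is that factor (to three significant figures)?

low-carbon steel, n = 0.662

In consistent units (E in GPa, α in ×10⁻⁶/K, σ_y in MPa):
  silicon nitride: E = 306.7, α = 3.32, σ_y = 505.0 → σ = 174 MPa, n = 2.90
  maraging steel: E = 191.7, α = 11.5, σ_y = 1870 → σ = 377 MPa, n = 4.96
  low-carbon steel: E = 208.2, α = 11.5, σ_y = 271.0 → σ = 409 MPa, n = 0.662
  nickel superalloy: E = 219.4, α = 12.1, σ_y = 958.4 → σ = 454 MPa, n = 2.11
Low-carbon steel has the lowest safety factor, n = 0.662.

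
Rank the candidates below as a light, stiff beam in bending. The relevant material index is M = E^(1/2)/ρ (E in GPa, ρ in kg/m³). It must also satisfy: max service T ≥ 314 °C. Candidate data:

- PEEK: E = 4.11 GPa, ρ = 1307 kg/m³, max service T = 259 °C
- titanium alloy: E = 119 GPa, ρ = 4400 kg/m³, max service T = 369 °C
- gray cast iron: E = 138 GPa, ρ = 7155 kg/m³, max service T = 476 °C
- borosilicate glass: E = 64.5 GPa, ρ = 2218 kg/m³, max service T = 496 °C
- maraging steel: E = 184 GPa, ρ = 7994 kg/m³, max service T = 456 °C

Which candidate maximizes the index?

borosilicate glass

Screen on constraints: max service T ≥ 314 °C. Survivors: titanium alloy, gray cast iron, borosilicate glass, maraging steel.
Evaluate M for each candidate:
  borosilicate glass: M = 3.62×10⁻³
  titanium alloy: M = 2.48×10⁻³
  maraging steel: M = 1.70×10⁻³
  gray cast iron: M = 1.64×10⁻³
Highest index: borosilicate glass.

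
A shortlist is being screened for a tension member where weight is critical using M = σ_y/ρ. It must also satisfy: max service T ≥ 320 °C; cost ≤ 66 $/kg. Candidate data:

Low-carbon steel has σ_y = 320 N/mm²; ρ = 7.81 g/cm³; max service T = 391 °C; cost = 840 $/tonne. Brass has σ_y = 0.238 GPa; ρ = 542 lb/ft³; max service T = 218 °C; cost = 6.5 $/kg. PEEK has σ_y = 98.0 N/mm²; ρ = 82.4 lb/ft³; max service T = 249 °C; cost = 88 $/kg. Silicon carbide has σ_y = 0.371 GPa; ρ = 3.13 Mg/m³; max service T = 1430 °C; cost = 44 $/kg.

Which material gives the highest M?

silicon carbide

Screen on constraints: max service T ≥ 320 °C; cost ≤ 66 $/kg. Survivors: low-carbon steel, silicon carbide.
After converting to SI:
  low-carbon steel: σ_y = 320.0 MPa, ρ = 7810 kg/m³
  silicon carbide: σ_y = 371.0 MPa, ρ = 3130 kg/m³
  silicon carbide: M = 119 kN·m/kg
  low-carbon steel: M = 41.0 kN·m/kg
Highest index: silicon carbide.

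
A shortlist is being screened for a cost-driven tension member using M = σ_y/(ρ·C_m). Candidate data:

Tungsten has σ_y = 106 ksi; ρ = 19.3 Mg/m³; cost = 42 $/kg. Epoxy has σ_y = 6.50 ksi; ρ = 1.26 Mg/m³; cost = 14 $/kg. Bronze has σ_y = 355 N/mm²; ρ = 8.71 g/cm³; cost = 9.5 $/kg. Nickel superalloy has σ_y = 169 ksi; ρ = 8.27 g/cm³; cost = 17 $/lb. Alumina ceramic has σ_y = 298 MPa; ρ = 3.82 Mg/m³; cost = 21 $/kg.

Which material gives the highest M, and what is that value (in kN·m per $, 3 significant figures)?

Putting every candidate on a common basis:
  tungsten: σ_y = 730.8 MPa, ρ = 19300 kg/m³, cost = 42.00 $/kg
  epoxy: σ_y = 44.82 MPa, ρ = 1260 kg/m³, cost = 14.00 $/kg
  bronze: σ_y = 355.0 MPa, ρ = 8710 kg/m³, cost = 9.500 $/kg
  nickel superalloy: σ_y = 1165 MPa, ρ = 8270 kg/m³, cost = 37.48 $/kg
  alumina ceramic: σ_y = 298.0 MPa, ρ = 3820 kg/m³, cost = 21.00 $/kg
  bronze: M = 4.29 kN·m per $
  nickel superalloy: M = 3.76 kN·m per $
  alumina ceramic: M = 3.71 kN·m per $
  epoxy: M = 2.54 kN·m per $
  tungsten: M = 0.902 kN·m per $
Highest index: bronze.

bronze, M = 4.29 kN·m per $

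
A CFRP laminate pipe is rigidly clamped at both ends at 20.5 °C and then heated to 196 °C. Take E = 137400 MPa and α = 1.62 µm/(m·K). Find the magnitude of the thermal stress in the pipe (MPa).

39.1 MPa

E = 137400 MPa = 137.4 GPa.
ΔT = 175.5 K. Constrained thermal stress σ = E·α·ΔT = 137.4×10³ MPa × 1.62×10⁻⁶ × 175.5 = 39.1 MPa (compressive).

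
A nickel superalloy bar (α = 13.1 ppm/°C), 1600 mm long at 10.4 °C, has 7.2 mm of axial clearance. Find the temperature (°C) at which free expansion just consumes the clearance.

α·L₀·ΔT = 7.2 mm ⇒ ΔT = 7.2 / (13.1×10⁻⁶ × 1600.0) = 343.5 K.
T = 10.4 + 343.5 = 353.9 °C.

354 °C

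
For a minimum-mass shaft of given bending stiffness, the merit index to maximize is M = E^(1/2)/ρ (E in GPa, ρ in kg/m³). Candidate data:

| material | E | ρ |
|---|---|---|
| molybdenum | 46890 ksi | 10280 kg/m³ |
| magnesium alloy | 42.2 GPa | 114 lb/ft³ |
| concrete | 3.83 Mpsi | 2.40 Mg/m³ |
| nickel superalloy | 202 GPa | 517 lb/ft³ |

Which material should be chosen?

Putting every candidate on a common basis:
  molybdenum: E = 323.3 GPa, ρ = 10280 kg/m³
  magnesium alloy: E = 42.20 GPa, ρ = 1826 kg/m³
  concrete: E = 26.41 GPa, ρ = 2400 kg/m³
  nickel superalloy: E = 202.0 GPa, ρ = 8282 kg/m³
  magnesium alloy: M = 3.56×10⁻³
  concrete: M = 2.14×10⁻³
  molybdenum: M = 1.75×10⁻³
  nickel superalloy: M = 1.72×10⁻³
Magnesium alloy has the largest M.

magnesium alloy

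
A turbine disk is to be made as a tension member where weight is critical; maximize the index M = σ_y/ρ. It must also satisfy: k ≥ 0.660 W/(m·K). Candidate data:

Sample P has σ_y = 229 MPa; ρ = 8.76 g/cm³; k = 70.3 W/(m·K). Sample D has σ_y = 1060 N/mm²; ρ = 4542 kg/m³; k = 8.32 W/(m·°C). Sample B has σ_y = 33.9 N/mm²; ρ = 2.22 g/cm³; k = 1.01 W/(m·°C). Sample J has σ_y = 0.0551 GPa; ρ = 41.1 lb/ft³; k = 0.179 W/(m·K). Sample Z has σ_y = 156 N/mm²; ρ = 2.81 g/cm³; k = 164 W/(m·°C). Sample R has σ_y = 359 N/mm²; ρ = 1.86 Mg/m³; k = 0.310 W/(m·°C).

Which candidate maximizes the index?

sample D

Screen on constraints: k ≥ 0.660 W/(m·K). Survivors: sample P, sample D, sample B, sample Z.
In SI units:
  sample P: σ_y = 229.0 MPa, ρ = 8760 kg/m³
  sample D: σ_y = 1060 MPa, ρ = 4542 kg/m³
  sample B: σ_y = 33.90 MPa, ρ = 2220 kg/m³
  sample Z: σ_y = 156.0 MPa, ρ = 2810 kg/m³
  sample D: M = 233 kN·m/kg
  sample Z: M = 55.5 kN·m/kg
  sample P: M = 26.1 kN·m/kg
  sample B: M = 15.3 kN·m/kg
Highest index: sample D.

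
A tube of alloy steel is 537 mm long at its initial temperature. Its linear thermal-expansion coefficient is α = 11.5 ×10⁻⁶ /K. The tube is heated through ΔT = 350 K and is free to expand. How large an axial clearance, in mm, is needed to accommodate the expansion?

2.16 mm

ΔL = α·L₀·ΔT = 11.5×10⁻⁶ × 537 mm × 350.0 K = 2.16 mm.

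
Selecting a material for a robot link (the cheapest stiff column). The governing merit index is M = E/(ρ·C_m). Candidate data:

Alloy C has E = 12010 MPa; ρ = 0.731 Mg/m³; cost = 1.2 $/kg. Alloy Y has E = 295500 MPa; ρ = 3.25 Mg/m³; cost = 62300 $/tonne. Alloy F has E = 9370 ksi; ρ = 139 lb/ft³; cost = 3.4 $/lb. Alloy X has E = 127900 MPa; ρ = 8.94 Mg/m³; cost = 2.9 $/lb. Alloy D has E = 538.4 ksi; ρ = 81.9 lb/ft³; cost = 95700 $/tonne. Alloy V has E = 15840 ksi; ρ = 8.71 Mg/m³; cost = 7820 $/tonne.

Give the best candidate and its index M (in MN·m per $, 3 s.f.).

Normalizing units and computing the index:
  alloy C: E = 12.01 GPa, ρ = 731.0 kg/m³, cost = 1.200 $/kg
  alloy Y: E = 295.5 GPa, ρ = 3250 kg/m³, cost = 62.30 $/kg
  alloy F: E = 64.60 GPa, ρ = 2227 kg/m³, cost = 7.496 $/kg
  alloy X: E = 127.9 GPa, ρ = 8940 kg/m³, cost = 6.393 $/kg
  alloy D: E = 3.712 GPa, ρ = 1312 kg/m³, cost = 95.70 $/kg
  alloy V: E = 109.2 GPa, ρ = 8710 kg/m³, cost = 7.820 $/kg
  alloy C: M = 13.7 MN·m per $
  alloy F: M = 3.87 MN·m per $
  alloy X: M = 2.24 MN·m per $
  alloy V: M = 1.60 MN·m per $
  alloy Y: M = 1.46 MN·m per $
  alloy D: M = 0.0296 MN·m per $
Alloy C has the largest M.

alloy C, M = 13.7 MN·m per $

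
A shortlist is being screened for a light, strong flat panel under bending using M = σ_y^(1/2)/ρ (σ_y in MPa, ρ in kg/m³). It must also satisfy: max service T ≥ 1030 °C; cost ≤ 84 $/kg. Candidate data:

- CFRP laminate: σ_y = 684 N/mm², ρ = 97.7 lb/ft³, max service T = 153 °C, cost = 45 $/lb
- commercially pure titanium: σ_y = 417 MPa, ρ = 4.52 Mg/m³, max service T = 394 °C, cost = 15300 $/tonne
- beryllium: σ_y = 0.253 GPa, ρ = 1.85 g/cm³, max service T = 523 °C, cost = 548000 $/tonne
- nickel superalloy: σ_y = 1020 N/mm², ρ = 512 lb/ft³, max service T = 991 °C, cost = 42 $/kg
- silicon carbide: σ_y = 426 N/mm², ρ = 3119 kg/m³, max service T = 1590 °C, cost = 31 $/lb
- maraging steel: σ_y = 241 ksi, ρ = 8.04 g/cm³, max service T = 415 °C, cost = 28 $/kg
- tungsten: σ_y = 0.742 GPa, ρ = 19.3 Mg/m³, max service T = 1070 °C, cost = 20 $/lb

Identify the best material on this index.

Screen on constraints: max service T ≥ 1030 °C; cost ≤ 84 $/kg. Survivors: silicon carbide, tungsten.
Normalizing units and computing the index:
  silicon carbide: σ_y = 426.0 MPa, ρ = 3119 kg/m³
  tungsten: σ_y = 742.0 MPa, ρ = 19300 kg/m³
  silicon carbide: M = 6.62×10⁻³
  tungsten: M = 1.41×10⁻³
Silicon carbide has the largest M.

silicon carbide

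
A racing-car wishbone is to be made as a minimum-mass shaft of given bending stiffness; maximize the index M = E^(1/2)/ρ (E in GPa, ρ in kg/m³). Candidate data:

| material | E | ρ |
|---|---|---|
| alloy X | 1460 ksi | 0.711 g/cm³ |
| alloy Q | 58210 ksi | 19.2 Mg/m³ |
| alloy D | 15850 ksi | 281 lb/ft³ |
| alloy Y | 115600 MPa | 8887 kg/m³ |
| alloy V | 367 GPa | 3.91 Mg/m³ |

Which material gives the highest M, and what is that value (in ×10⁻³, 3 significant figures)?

alloy V, M = 4.90×10⁻³

In SI units:
  alloy X: E = 10.07 GPa, ρ = 711.0 kg/m³
  alloy Q: E = 401.3 GPa, ρ = 19200 kg/m³
  alloy D: E = 109.3 GPa, ρ = 4501 kg/m³
  alloy Y: E = 115.6 GPa, ρ = 8887 kg/m³
  alloy V: E = 367.0 GPa, ρ = 3910 kg/m³
  alloy V: M = 4.90×10⁻³
  alloy X: M = 4.46×10⁻³
  alloy D: M = 2.32×10⁻³
  alloy Y: M = 1.21×10⁻³
  alloy Q: M = 1.04×10⁻³
Alloy V ranks first.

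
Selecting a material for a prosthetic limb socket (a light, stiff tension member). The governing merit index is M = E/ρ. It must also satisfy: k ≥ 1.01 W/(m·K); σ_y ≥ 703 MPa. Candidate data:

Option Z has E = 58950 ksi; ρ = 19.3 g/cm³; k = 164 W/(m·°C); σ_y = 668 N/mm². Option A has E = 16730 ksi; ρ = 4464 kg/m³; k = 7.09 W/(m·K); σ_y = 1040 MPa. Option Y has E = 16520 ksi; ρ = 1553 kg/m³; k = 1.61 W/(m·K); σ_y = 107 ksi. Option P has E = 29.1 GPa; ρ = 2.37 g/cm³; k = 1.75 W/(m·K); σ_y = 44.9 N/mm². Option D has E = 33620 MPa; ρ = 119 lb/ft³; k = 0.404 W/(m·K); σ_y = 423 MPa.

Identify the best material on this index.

option Y

Screen on constraints: k ≥ 1.01 W/(m·K); σ_y ≥ 703 MPa. Survivors: option A, option Y.
Convert each candidate to consistent units, then evaluate M:
  option A: E = 115.3 GPa, ρ = 4464 kg/m³
  option Y: E = 113.9 GPa, ρ = 1553 kg/m³
  option Y: M = 73.3 MN·m/kg
  option A: M = 25.8 MN·m/kg
Option Y has the largest M.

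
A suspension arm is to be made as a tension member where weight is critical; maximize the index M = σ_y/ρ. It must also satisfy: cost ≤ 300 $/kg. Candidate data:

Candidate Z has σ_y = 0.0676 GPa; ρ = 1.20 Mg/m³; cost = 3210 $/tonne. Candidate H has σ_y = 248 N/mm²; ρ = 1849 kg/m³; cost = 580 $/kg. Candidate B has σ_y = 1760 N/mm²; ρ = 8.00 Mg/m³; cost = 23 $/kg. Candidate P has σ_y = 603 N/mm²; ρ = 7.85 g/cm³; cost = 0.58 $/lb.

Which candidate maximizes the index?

candidate B

Screen on constraints: cost ≤ 300 $/kg. Survivors: candidate Z, candidate B, candidate P.
In SI units:
  candidate Z: σ_y = 67.60 MPa, ρ = 1200 kg/m³
  candidate B: σ_y = 1760 MPa, ρ = 8000 kg/m³
  candidate P: σ_y = 603.0 MPa, ρ = 7850 kg/m³
  candidate B: M = 220 kN·m/kg
  candidate P: M = 76.8 kN·m/kg
  candidate Z: M = 56.3 kN·m/kg
Candidate B ranks first.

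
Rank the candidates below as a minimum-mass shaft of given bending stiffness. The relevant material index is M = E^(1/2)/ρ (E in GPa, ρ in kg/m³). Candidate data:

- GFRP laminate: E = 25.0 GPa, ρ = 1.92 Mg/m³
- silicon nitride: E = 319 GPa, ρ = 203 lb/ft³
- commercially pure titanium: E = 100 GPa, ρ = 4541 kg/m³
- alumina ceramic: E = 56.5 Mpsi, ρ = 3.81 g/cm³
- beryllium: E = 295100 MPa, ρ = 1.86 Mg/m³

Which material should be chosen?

beryllium

Putting every candidate on a common basis:
  GFRP laminate: E = 25.00 GPa, ρ = 1920 kg/m³
  silicon nitride: E = 319.0 GPa, ρ = 3252 kg/m³
  commercially pure titanium: E = 100.0 GPa, ρ = 4541 kg/m³
  alumina ceramic: E = 389.6 GPa, ρ = 3810 kg/m³
  beryllium: E = 295.1 GPa, ρ = 1860 kg/m³
  beryllium: M = 9.24×10⁻³
  silicon nitride: M = 5.49×10⁻³
  alumina ceramic: M = 5.18×10⁻³
  GFRP laminate: M = 2.60×10⁻³
  commercially pure titanium: M = 2.20×10⁻³
The maximum is for beryllium.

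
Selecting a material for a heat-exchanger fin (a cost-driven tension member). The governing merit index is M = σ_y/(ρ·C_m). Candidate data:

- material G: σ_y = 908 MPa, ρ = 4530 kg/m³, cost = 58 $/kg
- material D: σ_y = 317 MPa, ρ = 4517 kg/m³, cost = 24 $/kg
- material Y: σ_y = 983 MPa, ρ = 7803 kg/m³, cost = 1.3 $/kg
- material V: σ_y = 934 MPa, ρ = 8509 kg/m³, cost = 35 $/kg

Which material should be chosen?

material Y

Per-candidate index values:
  material Y: M = 96.9 kN·m per $
  material G: M = 3.46 kN·m per $
  material V: M = 3.14 kN·m per $
  material D: M = 2.92 kN·m per $
The maximum is for material Y.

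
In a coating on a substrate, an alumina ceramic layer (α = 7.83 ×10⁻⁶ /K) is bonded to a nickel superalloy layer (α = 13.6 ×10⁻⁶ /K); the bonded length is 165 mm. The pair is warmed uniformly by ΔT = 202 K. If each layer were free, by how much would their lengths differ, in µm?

192 µm

Δα = |7.83 − 13.6|×10⁻⁶/K = 5.77×10⁻⁶/K.
ΔL_mismatch = Δα·L·ΔT = 5.77×10⁻⁶ × 165.0 mm × 202.0 K = 192 µm.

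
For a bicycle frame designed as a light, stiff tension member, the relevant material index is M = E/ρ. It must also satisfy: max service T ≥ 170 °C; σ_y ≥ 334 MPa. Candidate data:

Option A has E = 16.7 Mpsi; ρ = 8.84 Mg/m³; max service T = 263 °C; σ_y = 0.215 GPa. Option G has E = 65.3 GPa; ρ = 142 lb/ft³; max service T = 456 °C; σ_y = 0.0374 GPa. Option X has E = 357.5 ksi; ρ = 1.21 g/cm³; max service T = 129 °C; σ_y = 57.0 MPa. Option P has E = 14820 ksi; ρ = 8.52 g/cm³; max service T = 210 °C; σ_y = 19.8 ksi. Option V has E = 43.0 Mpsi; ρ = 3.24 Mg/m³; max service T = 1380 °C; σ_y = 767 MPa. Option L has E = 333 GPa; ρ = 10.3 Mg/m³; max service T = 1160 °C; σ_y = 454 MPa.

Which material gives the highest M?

Screen on constraints: max service T ≥ 170 °C; σ_y ≥ 334 MPa. Survivors: option V, option L.
Putting every candidate on a common basis:
  option V: E = 296.5 GPa, ρ = 3240 kg/m³
  option L: E = 333.0 GPa, ρ = 10300 kg/m³
  option V: M = 91.5 MN·m/kg
  option L: M = 32.3 MN·m/kg
The maximum is for option V.

option V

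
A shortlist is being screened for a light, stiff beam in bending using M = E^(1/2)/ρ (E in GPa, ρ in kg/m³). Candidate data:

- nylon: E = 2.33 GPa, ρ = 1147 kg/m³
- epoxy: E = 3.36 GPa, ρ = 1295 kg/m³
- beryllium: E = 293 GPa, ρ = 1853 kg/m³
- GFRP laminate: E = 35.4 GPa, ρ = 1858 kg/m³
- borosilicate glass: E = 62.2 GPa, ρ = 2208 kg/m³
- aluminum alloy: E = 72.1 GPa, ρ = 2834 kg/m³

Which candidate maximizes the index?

beryllium

Per-candidate index values:
  beryllium: M = 9.24×10⁻³
  borosilicate glass: M = 3.57×10⁻³
  GFRP laminate: M = 3.20×10⁻³
  aluminum alloy: M = 3.00×10⁻³
  epoxy: M = 1.42×10⁻³
  nylon: M = 1.33×10⁻³
Highest index: beryllium.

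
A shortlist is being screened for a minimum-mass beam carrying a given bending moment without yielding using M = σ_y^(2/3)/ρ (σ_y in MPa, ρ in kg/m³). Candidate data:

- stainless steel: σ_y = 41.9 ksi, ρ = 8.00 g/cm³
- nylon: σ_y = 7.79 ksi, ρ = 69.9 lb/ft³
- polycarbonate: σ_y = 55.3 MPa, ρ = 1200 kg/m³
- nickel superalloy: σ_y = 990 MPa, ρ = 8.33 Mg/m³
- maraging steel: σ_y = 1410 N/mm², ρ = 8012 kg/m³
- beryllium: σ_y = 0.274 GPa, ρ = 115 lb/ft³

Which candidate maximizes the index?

Normalizing units and computing the index:
  stainless steel: σ_y = 288.9 MPa, ρ = 8000 kg/m³
  nylon: σ_y = 53.71 MPa, ρ = 1120 kg/m³
  polycarbonate: σ_y = 55.30 MPa, ρ = 1200 kg/m³
  nickel superalloy: σ_y = 990.0 MPa, ρ = 8330 kg/m³
  maraging steel: σ_y = 1410 MPa, ρ = 8012 kg/m³
  beryllium: σ_y = 274.0 MPa, ρ = 1842 kg/m³
  beryllium: M = 22.9×10⁻³
  maraging steel: M = 15.7×10⁻³
  nylon: M = 12.7×10⁻³
  polycarbonate: M = 12.1×10⁻³
  nickel superalloy: M = 11.9×10⁻³
  stainless steel: M = 5.46×10⁻³
The maximum is for beryllium.

beryllium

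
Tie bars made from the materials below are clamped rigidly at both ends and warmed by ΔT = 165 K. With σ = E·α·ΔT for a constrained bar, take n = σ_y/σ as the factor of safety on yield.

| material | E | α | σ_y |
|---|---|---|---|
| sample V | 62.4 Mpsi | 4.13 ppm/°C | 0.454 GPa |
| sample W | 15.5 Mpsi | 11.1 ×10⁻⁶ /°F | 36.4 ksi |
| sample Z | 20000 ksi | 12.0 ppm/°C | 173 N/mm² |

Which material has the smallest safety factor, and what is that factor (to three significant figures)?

In consistent units (E in GPa, α in ×10⁻⁶/K, σ_y in MPa):
  sample V: E = 430.2, α = 4.13, σ_y = 454.0 → σ = 293 MPa, n = 1.55
  sample W: E = 106.9, α = 20.0, σ_y = 251.0 → σ = 352 MPa, n = 0.712
  sample Z: E = 137.9, α = 12.0, σ_y = 173.0 → σ = 273 MPa, n = 0.634
Smallest n: sample Z with n = 0.634.

sample Z, n = 0.634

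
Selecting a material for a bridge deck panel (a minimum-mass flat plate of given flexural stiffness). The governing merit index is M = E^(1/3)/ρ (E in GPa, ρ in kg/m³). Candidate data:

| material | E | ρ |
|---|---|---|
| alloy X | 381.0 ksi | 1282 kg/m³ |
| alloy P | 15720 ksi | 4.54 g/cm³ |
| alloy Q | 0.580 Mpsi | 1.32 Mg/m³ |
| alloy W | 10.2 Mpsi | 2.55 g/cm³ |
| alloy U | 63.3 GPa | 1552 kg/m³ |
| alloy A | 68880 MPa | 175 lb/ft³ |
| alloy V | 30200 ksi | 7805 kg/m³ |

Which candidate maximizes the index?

Putting every candidate on a common basis:
  alloy X: E = 2.627 GPa, ρ = 1282 kg/m³
  alloy P: E = 108.4 GPa, ρ = 4540 kg/m³
  alloy Q: E = 3.999 GPa, ρ = 1320 kg/m³
  alloy W: E = 70.33 GPa, ρ = 2550 kg/m³
  alloy U: E = 63.30 GPa, ρ = 1552 kg/m³
  alloy A: E = 68.88 GPa, ρ = 2803 kg/m³
  alloy V: E = 208.2 GPa, ρ = 7805 kg/m³
  alloy U: M = 2.57×10⁻³
  alloy W: M = 1.62×10⁻³
  alloy A: M = 1.46×10⁻³
  alloy Q: M = 1.20×10⁻³
  alloy X: M = 1.08×10⁻³
  alloy P: M = 1.05×10⁻³
  alloy V: M = 0.759×10⁻³
Alloy U ranks first.

alloy U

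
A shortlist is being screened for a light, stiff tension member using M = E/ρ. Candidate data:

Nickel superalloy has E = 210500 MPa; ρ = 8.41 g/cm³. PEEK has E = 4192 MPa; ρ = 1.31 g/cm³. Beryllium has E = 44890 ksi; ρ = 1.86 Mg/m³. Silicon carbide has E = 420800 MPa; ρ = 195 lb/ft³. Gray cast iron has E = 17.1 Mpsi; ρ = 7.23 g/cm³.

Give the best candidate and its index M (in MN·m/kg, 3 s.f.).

beryllium, M = 166 MN·m/kg

Putting every candidate on a common basis:
  nickel superalloy: E = 210.5 GPa, ρ = 8410 kg/m³
  PEEK: E = 4.192 GPa, ρ = 1310 kg/m³
  beryllium: E = 309.5 GPa, ρ = 1860 kg/m³
  silicon carbide: E = 420.8 GPa, ρ = 3124 kg/m³
  gray cast iron: E = 117.9 GPa, ρ = 7230 kg/m³
  beryllium: M = 166 MN·m/kg
  silicon carbide: M = 135 MN·m/kg
  nickel superalloy: M = 25.0 MN·m/kg
  gray cast iron: M = 16.3 MN·m/kg
  PEEK: M = 3.20 MN·m/kg
Highest index: beryllium.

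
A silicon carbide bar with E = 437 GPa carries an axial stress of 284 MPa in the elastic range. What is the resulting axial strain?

6.50×10⁻⁴

ε = σ/E = 284 / 437000 = 6.50×10⁻⁴.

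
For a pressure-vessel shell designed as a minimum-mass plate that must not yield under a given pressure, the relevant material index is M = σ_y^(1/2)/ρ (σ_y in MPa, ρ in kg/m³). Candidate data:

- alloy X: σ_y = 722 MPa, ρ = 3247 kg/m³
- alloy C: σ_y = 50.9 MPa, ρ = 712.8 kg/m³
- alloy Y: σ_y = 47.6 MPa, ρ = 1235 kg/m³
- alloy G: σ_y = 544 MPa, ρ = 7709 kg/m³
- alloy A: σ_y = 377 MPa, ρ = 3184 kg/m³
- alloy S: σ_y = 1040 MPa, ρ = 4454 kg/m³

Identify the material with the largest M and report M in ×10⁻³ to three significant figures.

Computing M directly (units already consistent):
  alloy C: M = 10.0×10⁻³
  alloy X: M = 8.28×10⁻³
  alloy S: M = 7.24×10⁻³
  alloy A: M = 6.10×10⁻³
  alloy Y: M = 5.59×10⁻³
  alloy G: M = 3.03×10⁻³
Alloy C ranks first.

alloy C, M = 10.0×10⁻³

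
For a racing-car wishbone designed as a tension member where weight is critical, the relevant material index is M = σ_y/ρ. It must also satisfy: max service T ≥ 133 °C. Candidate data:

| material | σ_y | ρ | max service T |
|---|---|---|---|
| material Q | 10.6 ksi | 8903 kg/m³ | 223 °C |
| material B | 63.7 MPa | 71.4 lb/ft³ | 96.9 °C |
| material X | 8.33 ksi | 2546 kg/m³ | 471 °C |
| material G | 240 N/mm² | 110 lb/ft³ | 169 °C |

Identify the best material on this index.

Screen on constraints: max service T ≥ 133 °C. Survivors: material Q, material X, material G.
Normalizing units and computing the index:
  material Q: σ_y = 73.08 MPa, ρ = 8903 kg/m³
  material X: σ_y = 57.43 MPa, ρ = 2546 kg/m³
  material G: σ_y = 240.0 MPa, ρ = 1762 kg/m³
  material G: M = 136 kN·m/kg
  material X: M = 22.6 kN·m/kg
  material Q: M = 8.21 kN·m/kg
Highest index: material G.

material G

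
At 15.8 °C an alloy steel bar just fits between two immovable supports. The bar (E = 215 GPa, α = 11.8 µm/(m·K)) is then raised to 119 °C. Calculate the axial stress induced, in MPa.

262 MPa

ΔT = 103.2 K. Constrained thermal stress σ = E·α·ΔT = 215.0×10³ MPa × 11.8×10⁻⁶ × 103.2 = 262 MPa (compressive).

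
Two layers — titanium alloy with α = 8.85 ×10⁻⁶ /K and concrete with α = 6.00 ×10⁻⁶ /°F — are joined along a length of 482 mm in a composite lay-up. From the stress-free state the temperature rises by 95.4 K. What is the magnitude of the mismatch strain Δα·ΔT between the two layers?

concrete: α = 6.00×10⁻⁶/°F × 9/5 = 10.8×10⁻⁶/K.
Δα = |8.85 − 10.8|×10⁻⁶/K = 1.95×10⁻⁶/K.
Mismatch strain = Δα·ΔT = 1.95×10⁻⁶ × 95.4 = 1.86×10⁻⁴.

1.86×10⁻⁴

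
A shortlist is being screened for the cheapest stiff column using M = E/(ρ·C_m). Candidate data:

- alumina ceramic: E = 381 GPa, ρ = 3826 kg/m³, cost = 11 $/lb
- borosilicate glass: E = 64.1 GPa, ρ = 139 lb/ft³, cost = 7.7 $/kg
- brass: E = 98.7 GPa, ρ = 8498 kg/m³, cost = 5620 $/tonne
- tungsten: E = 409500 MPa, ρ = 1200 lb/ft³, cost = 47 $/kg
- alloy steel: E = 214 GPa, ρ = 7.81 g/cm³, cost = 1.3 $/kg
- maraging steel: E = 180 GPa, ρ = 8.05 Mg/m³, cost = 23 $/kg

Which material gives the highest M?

In SI units:
  alumina ceramic: E = 381.0 GPa, ρ = 3826 kg/m³, cost = 24.25 $/kg
  borosilicate glass: E = 64.10 GPa, ρ = 2227 kg/m³, cost = 7.700 $/kg
  brass: E = 98.70 GPa, ρ = 8498 kg/m³, cost = 5.620 $/kg
  tungsten: E = 409.5 GPa, ρ = 19220 kg/m³, cost = 47.00 $/kg
  alloy steel: E = 214.0 GPa, ρ = 7810 kg/m³, cost = 1.300 $/kg
  maraging steel: E = 180.0 GPa, ρ = 8050 kg/m³, cost = 23.00 $/kg
  alloy steel: M = 21.1 MN·m per $
  alumina ceramic: M = 4.11 MN·m per $
  borosilicate glass: M = 3.74 MN·m per $
  brass: M = 2.07 MN·m per $
  maraging steel: M = 0.972 MN·m per $
  tungsten: M = 0.453 MN·m per $
The maximum is for alloy steel.

alloy steel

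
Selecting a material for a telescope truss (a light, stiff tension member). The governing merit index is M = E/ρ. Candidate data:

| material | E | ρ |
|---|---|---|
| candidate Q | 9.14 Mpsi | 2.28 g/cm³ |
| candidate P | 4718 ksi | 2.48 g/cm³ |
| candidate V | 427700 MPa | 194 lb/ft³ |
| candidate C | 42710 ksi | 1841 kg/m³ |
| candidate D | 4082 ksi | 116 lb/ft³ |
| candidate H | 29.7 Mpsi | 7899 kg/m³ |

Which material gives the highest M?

After converting to SI:
  candidate Q: E = 63.02 GPa, ρ = 2280 kg/m³
  candidate P: E = 32.53 GPa, ρ = 2480 kg/m³
  candidate V: E = 427.7 GPa, ρ = 3108 kg/m³
  candidate C: E = 294.5 GPa, ρ = 1841 kg/m³
  candidate D: E = 28.14 GPa, ρ = 1858 kg/m³
  candidate H: E = 204.8 GPa, ρ = 7899 kg/m³
  candidate C: M = 160 MN·m/kg
  candidate V: M = 138 MN·m/kg
  candidate Q: M = 27.6 MN·m/kg
  candidate H: M = 25.9 MN·m/kg
  candidate D: M = 15.1 MN·m/kg
  candidate P: M = 13.1 MN·m/kg
The maximum is for candidate C.

candidate C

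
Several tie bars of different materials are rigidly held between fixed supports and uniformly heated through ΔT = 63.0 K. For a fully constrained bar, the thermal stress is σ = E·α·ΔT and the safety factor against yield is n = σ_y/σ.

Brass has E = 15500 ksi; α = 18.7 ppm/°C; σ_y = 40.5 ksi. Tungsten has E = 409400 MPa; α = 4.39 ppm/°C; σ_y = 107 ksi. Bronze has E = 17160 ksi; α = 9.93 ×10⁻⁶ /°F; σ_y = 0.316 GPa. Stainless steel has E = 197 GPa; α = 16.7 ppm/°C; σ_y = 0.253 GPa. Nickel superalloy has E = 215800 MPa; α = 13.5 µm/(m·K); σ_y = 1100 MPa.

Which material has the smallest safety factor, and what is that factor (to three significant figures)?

stainless steel, n = 1.22

Per material, after unit conversion:
  brass: E = 106.9, α = 18.7, σ_y = 279.2 → σ = 126 MPa, n = 2.22
  tungsten: E = 409.4, α = 4.39, σ_y = 737.7 → σ = 113 MPa, n = 6.52
  bronze: E = 118.3, α = 17.9, σ_y = 316.0 → σ = 133 MPa, n = 2.37
  stainless steel: E = 197.0, α = 16.7, σ_y = 253.0 → σ = 207 MPa, n = 1.22
  nickel superalloy: E = 215.8, α = 13.5, σ_y = 1100 → σ = 184 MPa, n = 5.99
The minimum is stainless steel at n = 1.22.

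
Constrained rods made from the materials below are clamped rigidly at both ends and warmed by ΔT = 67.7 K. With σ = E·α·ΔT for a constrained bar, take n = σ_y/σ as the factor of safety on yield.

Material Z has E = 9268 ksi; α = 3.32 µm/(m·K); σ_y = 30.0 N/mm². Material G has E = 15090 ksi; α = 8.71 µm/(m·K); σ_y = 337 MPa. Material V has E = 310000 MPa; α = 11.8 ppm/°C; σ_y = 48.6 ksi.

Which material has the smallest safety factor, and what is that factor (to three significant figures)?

material V, n = 1.35

Converting E to GPa, α to ×10⁻⁶/K, σ_y to MPa, then σ and n for each:
  material Z: E = 63.90, α = 3.32, σ_y = 30.00 → σ = 14.4 MPa, n = 2.09
  material G: E = 104.0, α = 8.71, σ_y = 337.0 → σ = 61.4 MPa, n = 5.49
  material V: E = 310.0, α = 11.8, σ_y = 335.1 → σ = 248 MPa, n = 1.35
Material V has the lowest safety factor, n = 1.35.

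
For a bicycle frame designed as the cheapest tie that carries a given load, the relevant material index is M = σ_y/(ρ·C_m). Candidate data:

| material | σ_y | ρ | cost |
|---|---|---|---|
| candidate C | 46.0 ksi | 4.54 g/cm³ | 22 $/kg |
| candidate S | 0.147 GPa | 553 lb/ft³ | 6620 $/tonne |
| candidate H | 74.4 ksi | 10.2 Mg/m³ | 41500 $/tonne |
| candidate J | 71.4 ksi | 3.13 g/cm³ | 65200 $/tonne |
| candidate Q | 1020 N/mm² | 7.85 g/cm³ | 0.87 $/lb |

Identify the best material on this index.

Convert each candidate to consistent units, then evaluate M:
  candidate C: σ_y = 317.2 MPa, ρ = 4540 kg/m³, cost = 22.00 $/kg
  candidate S: σ_y = 147.0 MPa, ρ = 8858 kg/m³, cost = 6.620 $/kg
  candidate H: σ_y = 513.0 MPa, ρ = 10200 kg/m³, cost = 41.50 $/kg
  candidate J: σ_y = 492.3 MPa, ρ = 3130 kg/m³, cost = 65.20 $/kg
  candidate Q: σ_y = 1020 MPa, ρ = 7850 kg/m³, cost = 1.918 $/kg
  candidate Q: M = 67.7 kN·m per $
  candidate C: M = 3.18 kN·m per $
  candidate S: M = 2.51 kN·m per $
  candidate J: M = 2.41 kN·m per $
  candidate H: M = 1.21 kN·m per $
Highest index: candidate Q.

candidate Q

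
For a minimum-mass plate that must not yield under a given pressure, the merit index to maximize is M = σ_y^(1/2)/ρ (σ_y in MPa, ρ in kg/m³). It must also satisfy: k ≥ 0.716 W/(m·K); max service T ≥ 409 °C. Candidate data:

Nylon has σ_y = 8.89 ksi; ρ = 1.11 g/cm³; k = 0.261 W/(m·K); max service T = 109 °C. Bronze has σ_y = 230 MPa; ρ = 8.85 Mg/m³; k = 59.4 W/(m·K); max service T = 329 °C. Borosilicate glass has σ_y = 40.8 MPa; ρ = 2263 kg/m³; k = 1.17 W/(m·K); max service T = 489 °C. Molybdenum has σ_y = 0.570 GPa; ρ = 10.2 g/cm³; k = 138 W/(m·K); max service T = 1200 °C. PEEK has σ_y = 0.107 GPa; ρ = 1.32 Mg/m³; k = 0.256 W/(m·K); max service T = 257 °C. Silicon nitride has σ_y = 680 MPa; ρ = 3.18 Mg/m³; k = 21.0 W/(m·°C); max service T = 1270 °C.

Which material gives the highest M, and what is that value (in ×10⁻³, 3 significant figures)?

silicon nitride, M = 8.20×10⁻³

Screen on constraints: k ≥ 0.716 W/(m·K); max service T ≥ 409 °C. Survivors: borosilicate glass, molybdenum, silicon nitride.
Normalizing units and computing the index:
  borosilicate glass: σ_y = 40.80 MPa, ρ = 2263 kg/m³
  molybdenum: σ_y = 570.0 MPa, ρ = 10200 kg/m³
  silicon nitride: σ_y = 680.0 MPa, ρ = 3180 kg/m³
  silicon nitride: M = 8.20×10⁻³
  borosilicate glass: M = 2.82×10⁻³
  molybdenum: M = 2.34×10⁻³
Silicon nitride has the largest M.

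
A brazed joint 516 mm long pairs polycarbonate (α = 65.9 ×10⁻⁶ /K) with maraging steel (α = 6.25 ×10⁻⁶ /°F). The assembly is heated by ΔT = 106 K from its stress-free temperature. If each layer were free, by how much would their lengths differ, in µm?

2990 µm

maraging steel: α = 6.25×10⁻⁶/°F × 9/5 = 11.2×10⁻⁶/K.
Δα = |65.9 − 11.2|×10⁻⁶/K = 54.7×10⁻⁶/K.
ΔL_mismatch = Δα·L·ΔT = 54.7×10⁻⁶ × 516.0 mm × 106.0 K = 2990 µm.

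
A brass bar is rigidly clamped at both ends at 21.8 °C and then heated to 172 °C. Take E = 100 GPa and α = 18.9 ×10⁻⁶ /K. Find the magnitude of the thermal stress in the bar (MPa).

284 MPa

ΔT = 150.2 K. Constrained thermal stress σ = E·α·ΔT = 100.0×10³ MPa × 18.9×10⁻⁶ × 150.2 = 284 MPa (compressive).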